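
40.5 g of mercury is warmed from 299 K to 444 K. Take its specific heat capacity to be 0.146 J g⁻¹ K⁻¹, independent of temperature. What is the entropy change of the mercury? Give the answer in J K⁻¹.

ΔS = 2.34 J/K

ΔS = ∫dQ_rev/T = m c ln(T₂/T₁) = 40.5 × 0.146 × ln(444/299) = 2.34 J/K.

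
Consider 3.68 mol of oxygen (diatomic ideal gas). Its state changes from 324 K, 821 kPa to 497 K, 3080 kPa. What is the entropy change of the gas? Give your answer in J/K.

ΔS = 5.36 J/K

ΔS = nC_p ln(T₂/T₁) − nR ln(P₂/P₁), with C_p = 7R/2 = 29.1 J mol⁻¹ K⁻¹ for a diatomic ideal gas.
ΔS = 3.68 × [29.1 × ln(497/324) − 8.314 × ln(3080/821)] = 5.36 J/K.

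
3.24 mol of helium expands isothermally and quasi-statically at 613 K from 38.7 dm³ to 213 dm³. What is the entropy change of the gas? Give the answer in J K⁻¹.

For an isothermal ideal gas ΔS_gas = nR ln(V₂/V₁) = 3.24 × 8.314 × ln(213/38.7) = 45.9 J/K.

ΔS_gas = 45.9 J/K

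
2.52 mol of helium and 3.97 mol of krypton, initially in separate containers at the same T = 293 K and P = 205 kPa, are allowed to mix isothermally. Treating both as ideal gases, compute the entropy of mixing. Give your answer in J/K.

Mole fractions: x_A = 2.52/6.49 = 0.388, x_B = 0.612.
ΔS_mix = −R(n_A ln x_A + n_B ln x_B) = −8.314 × (2.52 ln 0.388 + 3.97 ln 0.612) = 36 J/K.

ΔS_mix = 36 J/K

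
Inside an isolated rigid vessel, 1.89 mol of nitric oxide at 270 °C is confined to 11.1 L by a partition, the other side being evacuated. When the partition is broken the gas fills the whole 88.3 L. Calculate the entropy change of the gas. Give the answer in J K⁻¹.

No heat is exchanged and no work is done, so the ideal-gas temperature stays constant.
Entropy is a state function; using a reversible isothermal path, ΔS_gas = nR ln(V₂/V₁) = 1.89 × 8.314 × ln(88.3/11.1) = 32.6 J/K.

ΔS_gas = 32.6 J/K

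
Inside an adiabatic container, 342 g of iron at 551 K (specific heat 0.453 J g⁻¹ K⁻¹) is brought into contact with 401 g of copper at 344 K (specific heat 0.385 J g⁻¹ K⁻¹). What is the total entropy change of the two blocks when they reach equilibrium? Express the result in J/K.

ΔS_total = 8.5 J/K

Energy balance: T_f = (m₁c₁T₁ + m₂c₂T₂)/(m₁c₁ + m₂c₂) = 447.68 K.
ΔS₁ = m₁c₁ ln(T_f/T₁) = 154.926 × ln(447.68/551) = -32.17 J/K.
ΔS₂ = m₂c₂ ln(T_f/T₂) = 154.385 × ln(447.68/344) = 40.67 J/K.
ΔS_total = -32.17 + 40.67 = 8.5 J/K.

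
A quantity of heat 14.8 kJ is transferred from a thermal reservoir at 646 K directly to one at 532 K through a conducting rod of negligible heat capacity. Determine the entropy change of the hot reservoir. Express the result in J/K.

ΔS_hot = -22.9 J/K

The hot reservoir loses heat Q, so ΔS_hot = −Q/T_H = −14800/646 = -22.9 J/K.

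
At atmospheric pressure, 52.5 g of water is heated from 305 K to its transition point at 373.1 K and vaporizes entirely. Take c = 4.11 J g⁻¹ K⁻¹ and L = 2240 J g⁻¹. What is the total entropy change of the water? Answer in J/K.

Warming step: ΔS₁ = m c ln(T_tr/T_i) = 52.5 × 4.11 × ln(373.1/305) = 43.49 J/K.
Phase change: ΔS₂ = +mL/T_tr = 52.5 × 2240 / 373.1 = 315.2 J/K.
ΔS_total = (43.49) + (315.2) = 359 J/K.

ΔS = 359 J/K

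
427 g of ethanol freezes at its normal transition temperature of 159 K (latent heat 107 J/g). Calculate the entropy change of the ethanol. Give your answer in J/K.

Heat released by the substance: Q = −mL = −427 × 107 = −45689 J.
At constant T, ΔS = Q_rev/T = −45689 / 159 = -287 J/K.

ΔS = -287 J/K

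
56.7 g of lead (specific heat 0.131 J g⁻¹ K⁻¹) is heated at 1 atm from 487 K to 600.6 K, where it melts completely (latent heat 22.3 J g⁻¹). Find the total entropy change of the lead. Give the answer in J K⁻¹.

ΔS = 3.66 J/K

Warming step: ΔS₁ = m c ln(T_tr/T_i) = 56.7 × 0.131 × ln(600.6/487) = 1.557 J/K.
Phase change: ΔS₂ = +mL/T_tr = 56.7 × 22.3 / 600.6 = 2.105 J/K.
ΔS_total = (1.557) + (2.105) = 3.66 J/K.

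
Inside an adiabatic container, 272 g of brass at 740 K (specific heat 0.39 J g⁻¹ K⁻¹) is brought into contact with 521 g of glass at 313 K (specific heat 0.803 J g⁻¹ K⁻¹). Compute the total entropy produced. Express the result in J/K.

ΔS_total = 36.5 J/K

Energy balance: T_f = (m₁c₁T₁ + m₂c₂T₂)/(m₁c₁ + m₂c₂) = 399.37 K.
ΔS₁ = m₁c₁ ln(T_f/T₁) = 106.08 × ln(399.37/740) = -65.43 J/K.
ΔS₂ = m₂c₂ ln(T_f/T₂) = 418.363 × ln(399.37/313) = 101.9 J/K.
ΔS_total = -65.43 + 101.9 = 36.5 J/K.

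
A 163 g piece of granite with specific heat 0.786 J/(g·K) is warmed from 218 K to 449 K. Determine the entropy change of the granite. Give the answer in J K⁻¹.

ΔS = ∫dQ_rev/T = m c ln(T₂/T₁) = 163 × 0.786 × ln(449/218) = 92.6 J/K.

ΔS = 92.6 J/K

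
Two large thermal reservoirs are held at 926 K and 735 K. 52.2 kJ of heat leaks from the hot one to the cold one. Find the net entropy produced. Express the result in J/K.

ΔS_hot = −Q/T_H = −52200/926 = -56.37 J/K and ΔS_cold = +Q/T_C = 52200/735 = 71.02 J/K.
ΔS_total = -56.37 + 71.02 = 14.6 J/K, positive as the second law requires.

ΔS_total = 14.6 J/K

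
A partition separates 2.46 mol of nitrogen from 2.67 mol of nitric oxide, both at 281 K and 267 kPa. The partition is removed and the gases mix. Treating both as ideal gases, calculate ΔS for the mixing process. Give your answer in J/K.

Mole fractions: x_A = 2.46/5.13 = 0.48, x_B = 0.52.
ΔS_mix = −R(n_A ln x_A + n_B ln x_B) = −8.314 × (2.46 ln 0.48 + 2.67 ln 0.52) = 29.5 J/K.

ΔS_mix = 29.5 J/K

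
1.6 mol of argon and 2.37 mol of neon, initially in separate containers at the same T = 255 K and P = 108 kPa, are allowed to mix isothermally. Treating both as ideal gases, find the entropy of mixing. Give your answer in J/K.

ΔS_mix = 22.3 J/K

Mole fractions: x_A = 1.6/3.97 = 0.403, x_B = 0.597.
ΔS_mix = −R(n_A ln x_A + n_B ln x_B) = −8.314 × (1.6 ln 0.403 + 2.37 ln 0.597) = 22.3 J/K.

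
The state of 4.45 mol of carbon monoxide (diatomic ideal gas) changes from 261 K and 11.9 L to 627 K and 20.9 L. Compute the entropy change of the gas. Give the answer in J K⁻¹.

ΔS = 102 J/K

Entropy is a state function: ΔS = nC_V ln(T₂/T₁) + nR ln(V₂/V₁), with C_V = 5R/2 = 20.79 J mol⁻¹ K⁻¹ for a diatomic ideal gas.
ΔS = 4.45 × [20.79 × ln(627/261) + 8.314 × ln(20.9/11.9)] = 102 J/K.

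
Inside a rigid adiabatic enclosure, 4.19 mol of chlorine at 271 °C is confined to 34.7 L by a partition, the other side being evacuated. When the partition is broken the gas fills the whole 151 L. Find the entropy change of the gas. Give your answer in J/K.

No heat is exchanged and no work is done, so the ideal-gas temperature stays constant.
Entropy is a state function; using a reversible isothermal path, ΔS_gas = nR ln(V₂/V₁) = 4.19 × 8.314 × ln(151/34.7) = 51.2 J/K.

ΔS_gas = 51.2 J/K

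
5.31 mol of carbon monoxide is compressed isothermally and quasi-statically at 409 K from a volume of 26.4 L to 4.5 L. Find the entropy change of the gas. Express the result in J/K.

ΔS_gas = -78.1 J/K

For an isothermal ideal gas ΔS_gas = nR ln(V₂/V₁) = 5.31 × 8.314 × ln(4.5/26.4) = -78.1 J/K.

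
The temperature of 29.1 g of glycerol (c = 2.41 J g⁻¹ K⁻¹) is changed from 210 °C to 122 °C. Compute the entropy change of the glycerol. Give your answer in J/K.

In kelvin: T₁ = 483.15 K, T₂ = 395.15 K. ΔS = ∫dQ_rev/T = m c ln(T₂/T₁) = 29.1 × 2.41 × ln(395.15/483.15) = -14.1 J/K.

ΔS = -14.1 J/K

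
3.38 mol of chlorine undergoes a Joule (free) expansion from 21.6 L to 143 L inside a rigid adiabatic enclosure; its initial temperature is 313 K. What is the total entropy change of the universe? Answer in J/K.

For an ideal gas in free expansion Q = 0 and W = 0, so T is unchanged.
Entropy is a state function; using a reversible isothermal path, ΔS_gas = nR ln(V₂/V₁) = 3.38 × 8.314 × ln(143/21.6) = 53.1 J/K.
The insulated surroundings exchange no heat, so ΔS_surr = 0 and ΔS_universe = ΔS_gas.

ΔS_universe = 53.1 J/K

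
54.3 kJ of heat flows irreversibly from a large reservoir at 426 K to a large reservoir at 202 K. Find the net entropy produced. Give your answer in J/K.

ΔS_total = 141 J/K

ΔS_hot = −Q/T_H = −54300/426 = -127.5 J/K and ΔS_cold = +Q/T_C = 54300/202 = 268.8 J/K.
ΔS_total = -127.5 + 268.8 = 141 J/K, positive as the second law requires.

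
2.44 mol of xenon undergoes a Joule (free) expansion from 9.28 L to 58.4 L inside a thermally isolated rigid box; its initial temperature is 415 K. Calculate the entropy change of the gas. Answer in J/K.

No heat is exchanged and no work is done, so the ideal-gas temperature stays constant.
Entropy is a state function; using a reversible isothermal path, ΔS_gas = nR ln(V₂/V₁) = 2.44 × 8.314 × ln(58.4/9.28) = 37.3 J/K.

ΔS_gas = 37.3 J/K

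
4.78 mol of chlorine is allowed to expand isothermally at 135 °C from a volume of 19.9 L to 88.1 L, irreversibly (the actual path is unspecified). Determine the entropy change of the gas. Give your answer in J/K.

Entropy is a state function, so ΔS_gas depends only on the end states.
For an isothermal ideal gas ΔS_gas = nR ln(V₂/V₁) = 4.78 × 8.314 × ln(88.1/19.9) = 59.1 J/K.

ΔS_gas = 59.1 J/K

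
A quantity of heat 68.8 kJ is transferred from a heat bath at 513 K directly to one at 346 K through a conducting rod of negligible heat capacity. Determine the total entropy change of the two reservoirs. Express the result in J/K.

ΔS_total = 64.7 J/K

ΔS_hot = −Q/T_H = −68800/513 = -134.1 J/K and ΔS_cold = +Q/T_C = 68800/346 = 198.8 J/K.
ΔS_total = -134.1 + 198.8 = 64.7 J/K, positive as the second law requires.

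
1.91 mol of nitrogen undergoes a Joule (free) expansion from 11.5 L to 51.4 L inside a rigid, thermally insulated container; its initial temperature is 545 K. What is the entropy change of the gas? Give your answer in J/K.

No heat is exchanged and no work is done, so the ideal-gas temperature stays constant.
Entropy is a state function; using a reversible isothermal path, ΔS_gas = nR ln(V₂/V₁) = 1.91 × 8.314 × ln(51.4/11.5) = 23.8 J/K.

ΔS_gas = 23.8 J/K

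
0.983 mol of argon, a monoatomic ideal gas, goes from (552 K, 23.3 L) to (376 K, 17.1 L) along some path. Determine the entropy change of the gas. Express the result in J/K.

Entropy is a state function: ΔS = nC_V ln(T₂/T₁) + nR ln(V₂/V₁), with C_V = 3R/2 = 12.47 J mol⁻¹ K⁻¹ for a monoatomic ideal gas.
ΔS = 0.983 × [12.47 × ln(376/552) + 8.314 × ln(17.1/23.3)] = -7.24 J/K.

ΔS = -7.24 J/K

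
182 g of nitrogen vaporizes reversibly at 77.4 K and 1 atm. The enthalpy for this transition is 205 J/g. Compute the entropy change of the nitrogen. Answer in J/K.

Heat absorbed by the substance: Q = mL = 182 × 205 = 37310 J.
At constant T, ΔS = Q_rev/T = 37310 / 77.4 = 482 J/K.

ΔS = 482 J/K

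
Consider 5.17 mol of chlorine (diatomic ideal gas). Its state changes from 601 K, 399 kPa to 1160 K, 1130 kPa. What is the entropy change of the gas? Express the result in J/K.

ΔS = 54.2 J/K

ΔS = nC_p ln(T₂/T₁) − nR ln(P₂/P₁), with C_p = 7R/2 = 29.1 J mol⁻¹ K⁻¹ for a diatomic ideal gas.
ΔS = 5.17 × [29.1 × ln(1160/601) − 8.314 × ln(1130/399)] = 54.2 J/K.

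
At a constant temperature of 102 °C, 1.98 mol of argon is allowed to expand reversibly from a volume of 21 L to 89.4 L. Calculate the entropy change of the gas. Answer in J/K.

ΔS_gas = 23.8 J/K

For an isothermal ideal gas ΔS_gas = nR ln(V₂/V₁) = 1.98 × 8.314 × ln(89.4/21) = 23.8 J/K.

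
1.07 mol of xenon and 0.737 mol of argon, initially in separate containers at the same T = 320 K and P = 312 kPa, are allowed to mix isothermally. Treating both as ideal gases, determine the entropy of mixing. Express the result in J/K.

Mole fractions: x_A = 1.07/1.81 = 0.592, x_B = 0.408.
ΔS_mix = −R(n_A ln x_A + n_B ln x_B) = −8.314 × (1.07 ln 0.592 + 0.737 ln 0.408) = 10.2 J/K.

ΔS_mix = 10.2 J/K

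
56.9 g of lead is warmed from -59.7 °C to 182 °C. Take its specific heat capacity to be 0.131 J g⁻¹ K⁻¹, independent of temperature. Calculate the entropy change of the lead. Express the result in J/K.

In kelvin: T₁ = 213.45 K, T₂ = 455.15 K. ΔS = ∫dQ_rev/T = m c ln(T₂/T₁) = 56.9 × 0.131 × ln(455.15/213.45) = 5.64 J/K.

ΔS = 5.64 J/K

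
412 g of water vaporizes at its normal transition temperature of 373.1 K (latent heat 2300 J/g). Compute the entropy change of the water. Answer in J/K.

ΔS = 2540 J/K

Heat absorbed by the substance: Q = mL = 412 × 2300 = 947600 J.
At constant T, ΔS = Q_rev/T = 947600 / 373.1 = 2540 J/K.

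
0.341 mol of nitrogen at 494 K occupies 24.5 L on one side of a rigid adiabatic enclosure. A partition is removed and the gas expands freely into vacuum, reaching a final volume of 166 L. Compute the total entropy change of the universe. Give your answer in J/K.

No heat is exchanged and no work is done, so the ideal-gas temperature stays constant.
Entropy is a state function; using a reversible isothermal path, ΔS_gas = nR ln(V₂/V₁) = 0.341 × 8.314 × ln(166/24.5) = 5.42 J/K.
The insulated surroundings exchange no heat, so ΔS_surr = 0 and ΔS_universe = ΔS_gas.

ΔS_universe = 5.42 J/K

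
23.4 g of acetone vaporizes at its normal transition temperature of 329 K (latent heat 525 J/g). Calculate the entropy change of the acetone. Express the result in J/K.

Heat absorbed by the substance: Q = mL = 23.4 × 525 = 12285 J.
At constant T, ΔS = Q_rev/T = 12285 / 329 = 37.3 J/K.

ΔS = 37.3 J/K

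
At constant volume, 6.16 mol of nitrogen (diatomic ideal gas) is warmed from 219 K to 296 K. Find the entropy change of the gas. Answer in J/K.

ΔS = 38.6 J/K

At constant volume, ΔS = nC_V ln(T₂/T₁) with C_V = 5R/2 = 20.79 J mol⁻¹ K⁻¹.
ΔS = 6.16 × 20.79 × ln(296/219) = 38.6 J/K.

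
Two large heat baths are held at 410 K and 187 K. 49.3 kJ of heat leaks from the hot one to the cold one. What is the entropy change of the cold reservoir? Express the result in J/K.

The cold reservoir gains heat Q, so ΔS_cold = +Q/T_C = 49300/187 = 264 J/K.

ΔS_cold = 264 J/K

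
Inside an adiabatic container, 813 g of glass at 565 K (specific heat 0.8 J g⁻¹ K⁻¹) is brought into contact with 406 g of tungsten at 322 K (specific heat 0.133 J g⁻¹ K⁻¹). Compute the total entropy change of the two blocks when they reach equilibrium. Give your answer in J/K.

ΔS_total = 6.75 J/K

Energy balance: T_f = (m₁c₁T₁ + m₂c₂T₂)/(m₁c₁ + m₂c₂) = 546.37 K.
ΔS₁ = m₁c₁ ln(T_f/T₁) = 650.4 × ln(546.37/565) = -21.805 J/K.
ΔS₂ = m₂c₂ ln(T_f/T₂) = 53.998 × ln(546.37/322) = 28.551 J/K.
ΔS_total = -21.805 + 28.551 = 6.75 J/K.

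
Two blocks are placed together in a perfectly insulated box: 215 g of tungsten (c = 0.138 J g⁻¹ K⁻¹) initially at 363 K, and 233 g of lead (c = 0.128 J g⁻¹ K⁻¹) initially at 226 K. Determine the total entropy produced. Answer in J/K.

Energy balance: T_f = (m₁c₁T₁ + m₂c₂T₂)/(m₁c₁ + m₂c₂) = 294.32 K.
ΔS₁ = m₁c₁ ln(T_f/T₁) = 29.67 × ln(294.32/363) = -6.223 J/K.
ΔS₂ = m₂c₂ ln(T_f/T₂) = 29.824 × ln(294.32/226) = 7.878 J/K.
ΔS_total = -6.223 + 7.878 = 1.66 J/K.

ΔS_total = 1.66 J/K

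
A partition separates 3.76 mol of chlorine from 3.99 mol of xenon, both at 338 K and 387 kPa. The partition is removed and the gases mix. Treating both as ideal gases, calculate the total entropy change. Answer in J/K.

ΔS_mix = 44.6 J/K

Mole fractions: x_A = 3.76/7.75 = 0.485, x_B = 0.515.
ΔS_mix = −R(n_A ln x_A + n_B ln x_B) = −8.314 × (3.76 ln 0.485 + 3.99 ln 0.515) = 44.6 J/K.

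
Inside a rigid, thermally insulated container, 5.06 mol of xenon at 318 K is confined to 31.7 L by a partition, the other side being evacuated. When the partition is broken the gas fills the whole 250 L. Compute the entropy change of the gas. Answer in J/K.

No heat is exchanged and no work is done, so the ideal-gas temperature stays constant.
Entropy is a state function; using a reversible isothermal path, ΔS_gas = nR ln(V₂/V₁) = 5.06 × 8.314 × ln(250/31.7) = 86.9 J/K.

ΔS_gas = 86.9 J/K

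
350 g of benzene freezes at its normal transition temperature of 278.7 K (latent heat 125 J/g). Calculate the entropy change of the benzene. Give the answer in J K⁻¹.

ΔS = -157 J/K

Heat released by the substance: Q = −mL = −350 × 125 = −43750 J.
At constant T, ΔS = Q_rev/T = −43750 / 278.7 = -157 J/K.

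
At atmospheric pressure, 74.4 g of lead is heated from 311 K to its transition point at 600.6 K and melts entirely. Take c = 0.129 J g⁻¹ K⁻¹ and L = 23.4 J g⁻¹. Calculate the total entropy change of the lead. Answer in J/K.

ΔS = 9.22 J/K

Warming step: ΔS₁ = m c ln(T_tr/T_i) = 74.4 × 0.129 × ln(600.6/311) = 6.317 J/K.
Phase change: ΔS₂ = +mL/T_tr = 74.4 × 23.4 / 600.6 = 2.899 J/K.
ΔS_total = (6.317) + (2.899) = 9.22 J/K.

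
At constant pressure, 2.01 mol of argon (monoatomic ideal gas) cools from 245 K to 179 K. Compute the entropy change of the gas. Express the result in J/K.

ΔS = -13.1 J/K

At constant pressure, ΔS = nC_p ln(T₂/T₁) with C_p = 5R/2 = 20.79 J mol⁻¹ K⁻¹.
ΔS = 2.01 × 20.79 × ln(179/245) = -13.1 J/K.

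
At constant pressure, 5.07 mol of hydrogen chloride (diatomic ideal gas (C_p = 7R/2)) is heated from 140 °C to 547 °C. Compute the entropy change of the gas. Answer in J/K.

In kelvin: T₁ = 413.15 K, T₂ = 820.15 K. At constant pressure, ΔS = nC_p ln(T₂/T₁) with C_p = 7R/2 = 29.1 J mol⁻¹ K⁻¹.
ΔS = 5.07 × 29.1 × ln(820.15/413.15) = 101 J/K.

ΔS = 101 J/K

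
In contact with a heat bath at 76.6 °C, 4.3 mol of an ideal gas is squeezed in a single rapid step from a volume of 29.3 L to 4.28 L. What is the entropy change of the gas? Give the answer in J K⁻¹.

ΔS_gas = -68.8 J/K

Entropy is a state function, so ΔS_gas depends only on the end states.
For an isothermal ideal gas ΔS_gas = nR ln(V₂/V₁) = 4.3 × 8.314 × ln(4.28/29.3) = -68.8 J/K.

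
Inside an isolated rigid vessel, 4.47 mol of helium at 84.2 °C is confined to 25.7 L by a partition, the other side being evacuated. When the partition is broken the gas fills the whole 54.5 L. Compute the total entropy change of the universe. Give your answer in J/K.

No heat is exchanged and no work is done, so the ideal-gas temperature stays constant.
Entropy is a state function; using a reversible isothermal path, ΔS_gas = nR ln(V₂/V₁) = 4.47 × 8.314 × ln(54.5/25.7) = 27.9 J/K.
The insulated surroundings exchange no heat, so ΔS_surr = 0 and ΔS_universe = ΔS_gas.

ΔS_universe = 27.9 J/K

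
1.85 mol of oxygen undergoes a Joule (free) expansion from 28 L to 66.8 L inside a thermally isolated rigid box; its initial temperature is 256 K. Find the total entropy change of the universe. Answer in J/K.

No heat is exchanged and no work is done, so the ideal-gas temperature stays constant.
Entropy is a state function; using a reversible isothermal path, ΔS_gas = nR ln(V₂/V₁) = 1.85 × 8.314 × ln(66.8/28) = 13.4 J/K.
The insulated surroundings exchange no heat, so ΔS_surr = 0 and ΔS_universe = ΔS_gas.

ΔS_universe = 13.4 J/K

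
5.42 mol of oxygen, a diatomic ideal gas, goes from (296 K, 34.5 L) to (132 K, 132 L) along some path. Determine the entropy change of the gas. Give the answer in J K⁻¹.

ΔS = -30.5 J/K

Entropy is a state function: ΔS = nC_V ln(T₂/T₁) + nR ln(V₂/V₁), with C_V = 5R/2 = 20.79 J mol⁻¹ K⁻¹ for a diatomic ideal gas.
ΔS = 5.42 × [20.79 × ln(132/296) + 8.314 × ln(132/34.5)] = -30.5 J/K.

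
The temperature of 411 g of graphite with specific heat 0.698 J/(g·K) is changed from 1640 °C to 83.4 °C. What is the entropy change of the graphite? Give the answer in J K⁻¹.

In kelvin: T₁ = 1913.15 K, T₂ = 356.55 K. ΔS = ∫dQ_rev/T = m c ln(T₂/T₁) = 411 × 0.698 × ln(356.55/1913.15) = -482 J/K.

ΔS = -482 J/K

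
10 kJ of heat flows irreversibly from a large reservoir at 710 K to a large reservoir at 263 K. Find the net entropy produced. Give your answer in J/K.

ΔS_total = 23.9 J/K

ΔS_hot = −Q/T_H = −10000/710 = -14.08 J/K and ΔS_cold = +Q/T_C = 10000/263 = 38.02 J/K.
ΔS_total = -14.08 + 38.02 = 23.9 J/K, positive as the second law requires.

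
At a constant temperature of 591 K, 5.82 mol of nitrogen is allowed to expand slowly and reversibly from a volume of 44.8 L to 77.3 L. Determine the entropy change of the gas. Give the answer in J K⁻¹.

For an isothermal ideal gas ΔS_gas = nR ln(V₂/V₁) = 5.82 × 8.314 × ln(77.3/44.8) = 26.4 J/K.

ΔS_gas = 26.4 J/K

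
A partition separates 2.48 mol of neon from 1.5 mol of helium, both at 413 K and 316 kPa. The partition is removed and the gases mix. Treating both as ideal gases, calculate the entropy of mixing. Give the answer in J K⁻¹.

ΔS_mix = 21.9 J/K

Mole fractions: x_A = 2.48/3.98 = 0.623, x_B = 0.377.
ΔS_mix = −R(n_A ln x_A + n_B ln x_B) = −8.314 × (2.48 ln 0.623 + 1.5 ln 0.377) = 21.9 J/K.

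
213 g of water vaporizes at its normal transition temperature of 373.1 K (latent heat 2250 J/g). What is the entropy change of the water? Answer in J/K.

Heat absorbed by the substance: Q = mL = 213 × 2250 = 479250 J.
At constant T, ΔS = Q_rev/T = 479250 / 373.1 = 1280 J/K.

ΔS = 1280 J/K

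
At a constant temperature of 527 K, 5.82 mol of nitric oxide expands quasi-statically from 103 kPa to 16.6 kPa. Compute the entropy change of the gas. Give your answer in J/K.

ΔS_gas = 88.3 J/K

For an isothermal ideal gas ΔS_gas = nR ln(P₁/P₂) = 5.82 × 8.314 × ln(103/16.6) = 88.3 J/K.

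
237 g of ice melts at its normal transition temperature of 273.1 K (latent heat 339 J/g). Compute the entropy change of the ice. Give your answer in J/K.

Heat absorbed by the substance: Q = mL = 237 × 339 = 80343 J.
At constant T, ΔS = Q_rev/T = 80343 / 273.1 = 294 J/K.

ΔS = 294 J/K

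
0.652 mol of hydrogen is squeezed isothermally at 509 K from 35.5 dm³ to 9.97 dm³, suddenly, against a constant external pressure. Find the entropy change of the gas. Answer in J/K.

Entropy is a state function, so ΔS_gas depends only on the end states.
For an isothermal ideal gas ΔS_gas = nR ln(V₂/V₁) = 0.652 × 8.314 × ln(9.97/35.5) = -6.88 J/K.

ΔS_gas = -6.88 J/K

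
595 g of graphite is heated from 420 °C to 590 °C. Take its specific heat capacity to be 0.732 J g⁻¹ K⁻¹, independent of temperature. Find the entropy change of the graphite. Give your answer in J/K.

In kelvin: T₁ = 693.15 K, T₂ = 863.15 K. ΔS = ∫dQ_rev/T = m c ln(T₂/T₁) = 595 × 0.732 × ln(863.15/693.15) = 95.5 J/K.

ΔS = 95.5 J/K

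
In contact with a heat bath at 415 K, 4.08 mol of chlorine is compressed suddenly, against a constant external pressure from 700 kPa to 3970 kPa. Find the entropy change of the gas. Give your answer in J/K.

ΔS_gas = -58.9 J/K

Entropy is a state function, so ΔS_gas depends only on the end states.
For an isothermal ideal gas ΔS_gas = nR ln(P₁/P₂) = 4.08 × 8.314 × ln(700/3970) = -58.9 J/K.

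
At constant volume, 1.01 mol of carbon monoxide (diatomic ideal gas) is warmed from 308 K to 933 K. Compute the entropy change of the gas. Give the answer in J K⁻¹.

At constant volume, ΔS = nC_V ln(T₂/T₁) with C_V = 5R/2 = 20.79 J mol⁻¹ K⁻¹.
ΔS = 1.01 × 20.79 × ln(933/308) = 23.3 J/K.

ΔS = 23.3 J/K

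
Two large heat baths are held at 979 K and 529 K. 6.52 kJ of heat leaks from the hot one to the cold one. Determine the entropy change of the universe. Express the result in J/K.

ΔS_total = 5.67 J/K

ΔS_hot = −Q/T_H = −6520/979 = -6.66 J/K and ΔS_cold = +Q/T_C = 6520/529 = 12.33 J/K.
ΔS_total = -6.66 + 12.33 = 5.67 J/K, positive as the second law requires.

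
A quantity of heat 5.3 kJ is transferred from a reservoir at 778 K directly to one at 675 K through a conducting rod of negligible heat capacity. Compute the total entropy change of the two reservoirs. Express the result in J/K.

ΔS_hot = −Q/T_H = −5300/778 = -6.812 J/K and ΔS_cold = +Q/T_C = 5300/675 = 7.852 J/K.
ΔS_total = -6.812 + 7.852 = 1.04 J/K, positive as the second law requires.

ΔS_total = 1.04 J/K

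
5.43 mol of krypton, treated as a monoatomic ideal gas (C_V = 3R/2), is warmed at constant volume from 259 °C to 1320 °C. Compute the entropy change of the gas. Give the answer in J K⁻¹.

ΔS = 74.3 J/K

In kelvin: T₁ = 532.15 K, T₂ = 1593.15 K. At constant volume, ΔS = nC_V ln(T₂/T₁) with C_V = 3R/2 = 12.47 J mol⁻¹ K⁻¹.
ΔS = 5.43 × 12.47 × ln(1593.15/532.15) = 74.3 J/K.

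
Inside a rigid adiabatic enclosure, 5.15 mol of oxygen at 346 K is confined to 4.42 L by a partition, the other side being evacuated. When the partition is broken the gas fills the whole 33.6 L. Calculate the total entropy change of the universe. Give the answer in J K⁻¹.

ΔS_universe = 86.8 J/K

No heat is exchanged and no work is done, so the ideal-gas temperature stays constant.
Entropy is a state function; using a reversible isothermal path, ΔS_gas = nR ln(V₂/V₁) = 5.15 × 8.314 × ln(33.6/4.42) = 86.8 J/K.
The insulated surroundings exchange no heat, so ΔS_surr = 0 and ΔS_universe = ΔS_gas.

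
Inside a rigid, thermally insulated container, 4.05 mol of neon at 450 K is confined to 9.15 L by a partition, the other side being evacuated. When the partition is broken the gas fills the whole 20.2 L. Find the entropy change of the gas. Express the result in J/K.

ΔS_gas = 26.7 J/K

No heat is exchanged and no work is done, so the ideal-gas temperature stays constant.
Entropy is a state function; using a reversible isothermal path, ΔS_gas = nR ln(V₂/V₁) = 4.05 × 8.314 × ln(20.2/9.15) = 26.7 J/K.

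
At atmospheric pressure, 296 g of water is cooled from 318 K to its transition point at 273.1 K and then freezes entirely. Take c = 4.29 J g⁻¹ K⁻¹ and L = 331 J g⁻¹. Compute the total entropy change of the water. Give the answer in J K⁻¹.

Cooling step: ΔS₁ = m c ln(T_tr/T_i) = 296 × 4.29 × ln(273.1/318) = -193.3 J/K.
Phase change: ΔS₂ = −mL/T_tr = −296 × 331 / 273.1 = -358.8 J/K.
ΔS_total = (-193.3) + (-358.8) = -552 J/K.

ΔS = -552 J/K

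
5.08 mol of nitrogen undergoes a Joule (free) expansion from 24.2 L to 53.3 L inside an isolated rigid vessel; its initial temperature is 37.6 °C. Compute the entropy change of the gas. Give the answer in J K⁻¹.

No heat is exchanged and no work is done, so the ideal-gas temperature stays constant.
Entropy is a state function; using a reversible isothermal path, ΔS_gas = nR ln(V₂/V₁) = 5.08 × 8.314 × ln(53.3/24.2) = 33.3 J/K.

ΔS_gas = 33.3 J/K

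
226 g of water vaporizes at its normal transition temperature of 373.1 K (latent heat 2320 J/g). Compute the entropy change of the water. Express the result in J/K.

Heat absorbed by the substance: Q = mL = 226 × 2320 = 524320 J.
At constant T, ΔS = Q_rev/T = 524320 / 373.1 = 1410 J/K.

ΔS = 1410 J/K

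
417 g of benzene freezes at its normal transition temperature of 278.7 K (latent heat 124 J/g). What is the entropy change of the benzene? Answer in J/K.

ΔS = -186 J/K

Heat released by the substance: Q = −mL = −417 × 124 = −51708 J.
At constant T, ΔS = Q_rev/T = −51708 / 278.7 = -186 J/K.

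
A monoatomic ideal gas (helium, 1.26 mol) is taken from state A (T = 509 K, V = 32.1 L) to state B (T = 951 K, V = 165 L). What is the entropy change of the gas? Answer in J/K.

ΔS = 27 J/K

Entropy is a state function: ΔS = nC_V ln(T₂/T₁) + nR ln(V₂/V₁), with C_V = 3R/2 = 12.47 J mol⁻¹ K⁻¹ for a monoatomic ideal gas.
ΔS = 1.26 × [12.47 × ln(951/509) + 8.314 × ln(165/32.1)] = 27 J/K.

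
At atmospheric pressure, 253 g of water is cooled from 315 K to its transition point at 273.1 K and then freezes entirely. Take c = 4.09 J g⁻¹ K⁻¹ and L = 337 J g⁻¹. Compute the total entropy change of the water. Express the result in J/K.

ΔS = -460 J/K

Cooling step: ΔS₁ = m c ln(T_tr/T_i) = 253 × 4.09 × ln(273.1/315) = -147.7 J/K.
Phase change: ΔS₂ = −mL/T_tr = −253 × 337 / 273.1 = -312.2 J/K.
ΔS_total = (-147.7) + (-312.2) = -460 J/K.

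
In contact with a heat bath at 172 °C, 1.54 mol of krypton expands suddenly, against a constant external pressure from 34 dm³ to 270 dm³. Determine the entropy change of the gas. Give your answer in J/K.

Entropy is a state function, so ΔS_gas depends only on the end states.
For an isothermal ideal gas ΔS_gas = nR ln(V₂/V₁) = 1.54 × 8.314 × ln(270/34) = 26.5 J/K.

ΔS_gas = 26.5 J/K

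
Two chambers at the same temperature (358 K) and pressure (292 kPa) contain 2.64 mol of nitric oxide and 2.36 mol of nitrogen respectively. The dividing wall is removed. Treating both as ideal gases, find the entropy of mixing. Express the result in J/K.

ΔS_mix = 28.7 J/K

Mole fractions: x_A = 2.64/5 = 0.528, x_B = 0.472.
ΔS_mix = −R(n_A ln x_A + n_B ln x_B) = −8.314 × (2.64 ln 0.528 + 2.36 ln 0.472) = 28.7 J/K.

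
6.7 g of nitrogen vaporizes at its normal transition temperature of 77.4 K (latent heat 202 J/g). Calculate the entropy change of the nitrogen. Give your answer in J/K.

ΔS = 17.5 J/K

Heat absorbed by the substance: Q = mL = 6.7 × 202 = 1353.4 J.
At constant T, ΔS = Q_rev/T = 1353.4 / 77.4 = 17.5 J/K.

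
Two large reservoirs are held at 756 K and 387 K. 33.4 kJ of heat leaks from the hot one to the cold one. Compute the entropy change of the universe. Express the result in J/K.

ΔS_total = 42.1 J/K

ΔS_hot = −Q/T_H = −33400/756 = -44.18 J/K and ΔS_cold = +Q/T_C = 33400/387 = 86.3 J/K.
ΔS_total = -44.18 + 86.3 = 42.1 J/K, positive as the second law requires.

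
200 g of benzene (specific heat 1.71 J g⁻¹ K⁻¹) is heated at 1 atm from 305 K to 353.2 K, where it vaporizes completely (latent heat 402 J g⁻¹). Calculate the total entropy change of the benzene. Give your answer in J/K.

ΔS = 278 J/K

Warming step: ΔS₁ = m c ln(T_tr/T_i) = 200 × 1.71 × ln(353.2/305) = 50.18 J/K.
Phase change: ΔS₂ = +mL/T_tr = 200 × 402 / 353.2 = 227.6 J/K.
ΔS_total = (50.18) + (227.6) = 278 J/K.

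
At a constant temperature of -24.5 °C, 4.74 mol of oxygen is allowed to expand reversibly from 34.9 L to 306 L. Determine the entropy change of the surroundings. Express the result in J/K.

For an isothermal ideal gas ΔS_gas = nR ln(V₂/V₁) = 4.74 × 8.314 × ln(306/34.9) = 85.6 J/K.
The process is reversible, so ΔS_surr = −ΔS_gas = -85.6 J/K and ΔS_universe = 0.

ΔS_surr = -85.6 J/K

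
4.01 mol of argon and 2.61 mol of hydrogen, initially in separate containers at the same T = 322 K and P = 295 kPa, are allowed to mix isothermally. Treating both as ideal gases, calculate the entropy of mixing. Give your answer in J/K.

ΔS_mix = 36.9 J/K

Mole fractions: x_A = 4.01/6.62 = 0.606, x_B = 0.394.
ΔS_mix = −R(n_A ln x_A + n_B ln x_B) = −8.314 × (4.01 ln 0.606 + 2.61 ln 0.394) = 36.9 J/K.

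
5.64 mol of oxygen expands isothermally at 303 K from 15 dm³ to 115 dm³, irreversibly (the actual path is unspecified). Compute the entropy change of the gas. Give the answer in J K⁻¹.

ΔS_gas = 95.5 J/K

Entropy is a state function, so ΔS_gas depends only on the end states.
For an isothermal ideal gas ΔS_gas = nR ln(V₂/V₁) = 5.64 × 8.314 × ln(115/15) = 95.5 J/K.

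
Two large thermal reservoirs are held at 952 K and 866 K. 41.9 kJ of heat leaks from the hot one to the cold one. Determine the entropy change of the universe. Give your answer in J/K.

ΔS_total = 4.37 J/K

ΔS_hot = −Q/T_H = −41900/952 = -44.01 J/K and ΔS_cold = +Q/T_C = 41900/866 = 48.38 J/K.
ΔS_total = -44.01 + 48.38 = 4.37 J/K, positive as the second law requires.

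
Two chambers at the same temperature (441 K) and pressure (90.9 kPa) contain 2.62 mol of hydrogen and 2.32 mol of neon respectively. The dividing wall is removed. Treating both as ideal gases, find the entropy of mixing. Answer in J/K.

Mole fractions: x_A = 2.62/4.94 = 0.53, x_B = 0.47.
ΔS_mix = −R(n_A ln x_A + n_B ln x_B) = −8.314 × (2.62 ln 0.53 + 2.32 ln 0.47) = 28.4 J/K.

ΔS_mix = 28.4 J/K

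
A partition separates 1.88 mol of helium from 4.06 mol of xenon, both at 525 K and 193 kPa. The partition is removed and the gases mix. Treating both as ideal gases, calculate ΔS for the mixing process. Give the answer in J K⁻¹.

Mole fractions: x_A = 1.88/5.94 = 0.316, x_B = 0.684.
ΔS_mix = −R(n_A ln x_A + n_B ln x_B) = −8.314 × (1.88 ln 0.316 + 4.06 ln 0.684) = 30.8 J/K.

ΔS_mix = 30.8 J/K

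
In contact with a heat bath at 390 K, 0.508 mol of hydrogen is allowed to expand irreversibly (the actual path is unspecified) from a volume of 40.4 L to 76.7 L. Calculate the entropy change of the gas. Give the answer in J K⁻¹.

ΔS_gas = 2.71 J/K

Entropy is a state function, so ΔS_gas depends only on the end states.
For an isothermal ideal gas ΔS_gas = nR ln(V₂/V₁) = 0.508 × 8.314 × ln(76.7/40.4) = 2.71 J/K.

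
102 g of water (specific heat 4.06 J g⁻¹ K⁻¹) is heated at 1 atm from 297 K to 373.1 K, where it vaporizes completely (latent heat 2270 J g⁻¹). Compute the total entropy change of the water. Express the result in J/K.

Warming step: ΔS₁ = m c ln(T_tr/T_i) = 102 × 4.06 × ln(373.1/297) = 94.47 J/K.
Phase change: ΔS₂ = +mL/T_tr = 102 × 2270 / 373.1 = 620.6 J/K.
ΔS_total = (94.47) + (620.6) = 715 J/K.

ΔS = 715 J/K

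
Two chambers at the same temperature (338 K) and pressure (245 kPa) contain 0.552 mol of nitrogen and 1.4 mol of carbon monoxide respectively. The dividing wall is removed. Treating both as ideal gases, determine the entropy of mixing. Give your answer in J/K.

ΔS_mix = 9.67 J/K

Mole fractions: x_A = 0.552/1.95 = 0.283, x_B = 0.717.
ΔS_mix = −R(n_A ln x_A + n_B ln x_B) = −8.314 × (0.552 ln 0.283 + 1.4 ln 0.717) = 9.67 J/K.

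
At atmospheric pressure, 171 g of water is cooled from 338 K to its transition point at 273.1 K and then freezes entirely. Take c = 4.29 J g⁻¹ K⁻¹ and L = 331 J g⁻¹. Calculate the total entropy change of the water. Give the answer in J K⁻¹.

ΔS = -364 J/K

Cooling step: ΔS₁ = m c ln(T_tr/T_i) = 171 × 4.29 × ln(273.1/338) = -156.4 J/K.
Phase change: ΔS₂ = −mL/T_tr = −171 × 331 / 273.1 = -207.3 J/K.
ΔS_total = (-156.4) + (-207.3) = -364 J/K.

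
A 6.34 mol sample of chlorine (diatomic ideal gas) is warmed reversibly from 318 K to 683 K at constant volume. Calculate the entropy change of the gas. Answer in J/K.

ΔS = 101 J/K

At constant volume, ΔS = nC_V ln(T₂/T₁) with C_V = 5R/2 = 20.79 J mol⁻¹ K⁻¹.
ΔS = 6.34 × 20.79 × ln(683/318) = 101 J/K.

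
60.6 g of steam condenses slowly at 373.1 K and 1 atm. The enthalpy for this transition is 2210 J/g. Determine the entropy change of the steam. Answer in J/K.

ΔS = -359 J/K

Heat released by the substance: Q = −mL = −60.6 × 2210 = −133926 J.
At constant T, ΔS = Q_rev/T = −133926 / 373.1 = -359 J/K.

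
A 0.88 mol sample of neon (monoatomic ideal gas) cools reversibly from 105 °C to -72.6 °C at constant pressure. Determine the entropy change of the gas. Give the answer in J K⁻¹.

In kelvin: T₁ = 378.15 K, T₂ = 200.55 K. At constant pressure, ΔS = nC_p ln(T₂/T₁) with C_p = 5R/2 = 20.79 J mol⁻¹ K⁻¹.
ΔS = 0.88 × 20.79 × ln(200.55/378.15) = -11.6 J/K.

ΔS = -11.6 J/K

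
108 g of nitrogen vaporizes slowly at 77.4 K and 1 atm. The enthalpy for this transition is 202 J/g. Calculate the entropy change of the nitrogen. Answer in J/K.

Heat absorbed by the substance: Q = mL = 108 × 202 = 21816 J.
At constant T, ΔS = Q_rev/T = 21816 / 77.4 = 282 J/K.

ΔS = 282 J/K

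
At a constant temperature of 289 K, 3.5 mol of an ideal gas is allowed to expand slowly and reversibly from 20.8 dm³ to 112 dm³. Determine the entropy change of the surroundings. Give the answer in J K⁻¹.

For an isothermal ideal gas ΔS_gas = nR ln(V₂/V₁) = 3.5 × 8.314 × ln(112/20.8) = 49 J/K.
The process is reversible, so ΔS_surr = −ΔS_gas = -49 J/K and ΔS_universe = 0.

ΔS_surr = -49 J/K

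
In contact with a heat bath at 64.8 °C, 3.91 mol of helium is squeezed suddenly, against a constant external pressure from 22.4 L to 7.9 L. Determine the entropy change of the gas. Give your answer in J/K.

ΔS_gas = -33.9 J/K

Entropy is a state function, so ΔS_gas depends only on the end states.
For an isothermal ideal gas ΔS_gas = nR ln(V₂/V₁) = 3.91 × 8.314 × ln(7.9/22.4) = -33.9 J/K.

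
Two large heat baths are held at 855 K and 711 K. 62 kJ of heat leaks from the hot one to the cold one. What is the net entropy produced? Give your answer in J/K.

ΔS_hot = −Q/T_H = −62000/855 = -72.51 J/K and ΔS_cold = +Q/T_C = 62000/711 = 87.2 J/K.
ΔS_total = -72.51 + 87.2 = 14.7 J/K, positive as the second law requires.

ΔS_total = 14.7 J/K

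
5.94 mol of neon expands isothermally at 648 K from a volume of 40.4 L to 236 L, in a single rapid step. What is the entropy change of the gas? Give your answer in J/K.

ΔS_gas = 87.2 J/K

Entropy is a state function, so ΔS_gas depends only on the end states.
For an isothermal ideal gas ΔS_gas = nR ln(V₂/V₁) = 5.94 × 8.314 × ln(236/40.4) = 87.2 J/K.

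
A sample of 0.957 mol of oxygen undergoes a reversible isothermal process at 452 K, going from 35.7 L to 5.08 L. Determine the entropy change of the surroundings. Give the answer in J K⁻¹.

For an isothermal ideal gas ΔS_gas = nR ln(V₂/V₁) = 0.957 × 8.314 × ln(5.08/35.7) = -15.5 J/K.
The process is reversible, so ΔS_surr = −ΔS_gas = 15.5 J/K and ΔS_universe = 0.

ΔS_surr = 15.5 J/K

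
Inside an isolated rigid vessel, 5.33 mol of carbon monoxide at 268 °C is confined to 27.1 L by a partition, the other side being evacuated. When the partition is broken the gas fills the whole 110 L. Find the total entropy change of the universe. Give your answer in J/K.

For an ideal gas in free expansion Q = 0 and W = 0, so T is unchanged.
Entropy is a state function; using a reversible isothermal path, ΔS_gas = nR ln(V₂/V₁) = 5.33 × 8.314 × ln(110/27.1) = 62.1 J/K.
The insulated surroundings exchange no heat, so ΔS_surr = 0 and ΔS_universe = ΔS_gas.

ΔS_universe = 62.1 J/K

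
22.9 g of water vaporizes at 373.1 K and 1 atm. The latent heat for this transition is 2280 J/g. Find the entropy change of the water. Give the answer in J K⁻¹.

Heat absorbed by the substance: Q = mL = 22.9 × 2280 = 52212 J.
At constant T, ΔS = Q_rev/T = 52212 / 373.1 = 140 J/K.

ΔS = 140 J/K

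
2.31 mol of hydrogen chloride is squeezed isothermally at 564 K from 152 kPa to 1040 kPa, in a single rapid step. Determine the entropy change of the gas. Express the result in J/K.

ΔS_gas = -36.9 J/K

Entropy is a state function, so ΔS_gas depends only on the end states.
For an isothermal ideal gas ΔS_gas = nR ln(P₁/P₂) = 2.31 × 8.314 × ln(152/1040) = -36.9 J/K.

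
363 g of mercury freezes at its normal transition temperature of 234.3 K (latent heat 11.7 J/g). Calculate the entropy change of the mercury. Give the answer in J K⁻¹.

Heat released by the substance: Q = −mL = −363 × 11.7 = −4247.1 J.
At constant T, ΔS = Q_rev/T = −4247.1 / 234.3 = -18.1 J/K.

ΔS = -18.1 J/K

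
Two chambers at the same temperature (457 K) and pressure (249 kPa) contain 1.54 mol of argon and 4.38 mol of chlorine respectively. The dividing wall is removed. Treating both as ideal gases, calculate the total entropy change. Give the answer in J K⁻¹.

ΔS_mix = 28.2 J/K

Mole fractions: x_A = 1.54/5.92 = 0.26, x_B = 0.74.
ΔS_mix = −R(n_A ln x_A + n_B ln x_B) = −8.314 × (1.54 ln 0.26 + 4.38 ln 0.74) = 28.2 J/K.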